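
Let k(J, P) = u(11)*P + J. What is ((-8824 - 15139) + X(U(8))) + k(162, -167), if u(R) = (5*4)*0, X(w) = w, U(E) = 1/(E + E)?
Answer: -380815/16 ≈ -23801.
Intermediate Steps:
U(E) = 1/(2*E)
u(R) = 0 (u(R) = 20*0 = 0)
k(J, P) = J (k(J, P) = 0*P + J = 0 + J = J)
((-8824 - 15139) + X(U(8))) + k(162, -167) = ((-8824 - 15139) + (½)/8) + 162 = (-23963 + (½)*(⅛)) + 162 = (-23963 + 1/16) + 162 = -383407/16 + 162 = -380815/16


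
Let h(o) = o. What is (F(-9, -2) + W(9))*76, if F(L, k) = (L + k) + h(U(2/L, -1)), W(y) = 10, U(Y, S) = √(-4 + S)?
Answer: -76 + 76*I*√5 ≈ -76.0 + 169.94*I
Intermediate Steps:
F(L, k) = L + k + I*√5 (F(L, k) = (L + k) + √(-4 - 1) = (L + k) + √(-5) = (L + k) + I*√5 = L + k + I*√5)
(F(-9, -2) + W(9))*76 = ((-9 - 2 + I*√5) + 10)*76 = ((-11 + I*√5) + 10)*76 = (-1 + I*√5)*76 = -76 + 76*I*√5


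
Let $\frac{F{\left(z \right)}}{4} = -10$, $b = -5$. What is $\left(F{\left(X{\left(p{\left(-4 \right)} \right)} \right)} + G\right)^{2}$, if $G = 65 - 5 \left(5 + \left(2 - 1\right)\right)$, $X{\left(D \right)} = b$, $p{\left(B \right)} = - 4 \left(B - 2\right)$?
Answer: $25$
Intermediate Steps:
$p{\left(B \right)} = 8 - 4 B$ ($p{\left(B \right)} = - 4 \left(-2 + B\right) = 8 - 4 B$)
$X{\left(D \right)} = -5$
$F{\left(z \right)} = -40$ ($F{\left(z \right)} = 4 \left(-10\right) = -40$)
$G = 35$ ($G = 65 - 5 \left(5 + \left(2 - 1\right)\right) = 65 - 5 \left(5 + 1\right) = 65 - 30 = 35$)
$\left(F{\left(X{\left(p{\left(-4 \right)} \right)} \right)} + G\right)^{2} = \left(-40 + 35\right)^{2} = \left(-5\right)^{2} = 25$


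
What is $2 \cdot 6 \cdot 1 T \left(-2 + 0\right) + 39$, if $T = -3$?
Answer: $111$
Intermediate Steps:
$2 \cdot 6 \cdot 1 T \left(-2 + 0\right) + 39 = 2 \cdot 6 \cdot 1 \left(- 3 \left(-2 + 0\right)\right) + 39 = 12 \cdot 1 \left(\left(-3\right) \left(-2\right)\right) + 39 = 12 \cdot 6 + 39 = 72 + 39 = 111$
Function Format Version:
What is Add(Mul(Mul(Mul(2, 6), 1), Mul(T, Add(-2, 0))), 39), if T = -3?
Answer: 111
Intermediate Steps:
Add(Mul(Mul(Mul(2, 6), 1), Mul(T, Add(-2, 0))), 39) = Add(Mul(Mul(Mul(2, 6), 1), Mul(-3, Add(-2, 0))), 39) = Add(Mul(Mul(12, 1), Mul(-3, -2)), 39) = Add(Mul(12, 6), 39) = Add(72, 39) = 111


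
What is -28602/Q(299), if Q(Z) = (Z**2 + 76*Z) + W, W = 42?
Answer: -3178/12463 ≈ -0.25499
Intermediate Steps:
Q(Z) = 42 + Z**2 + 76*Z (Q(Z) = (Z**2 + 76*Z) + 42 = 42 + Z**2 + 76*Z)
-28602/Q(299) = -28602/(42 + 299**2 + 76*299) = -28602/(42 + 89401 + 22724) = -28602/112167 = -28602*1/112167 = -3178/12463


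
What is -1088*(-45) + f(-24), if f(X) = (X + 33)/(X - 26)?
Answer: 2447991/50 ≈ 48960.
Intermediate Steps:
f(X) = (33 + X)/(-26 + X)
-1088*(-45) + f(-24) = -1088*(-45) + (33 - 24)/(-26 - 24) = 48960 + 9/(-50) = 48960 - 1/50*9 = 48960 - 9/50 = 2447991/50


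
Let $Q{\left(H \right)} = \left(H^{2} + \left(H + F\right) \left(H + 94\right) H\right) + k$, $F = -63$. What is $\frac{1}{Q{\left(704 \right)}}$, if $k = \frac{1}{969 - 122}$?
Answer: $\frac{847}{305431831937} \approx 2.7731 \cdot 10^{-9}$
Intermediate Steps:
$k = \frac{1}{847} \approx 0.0011806$
$Q{\left(H \right)} = \frac{1}{847} + H^{2} + H \left(-63 + H\right) \left(94 + H\right)$ ($Q{\left(H \right)} = \left(H^{2} + \left(H - 63\right) \left(H + 94\right) H\right) + \frac{1}{847} = \left(H^{2} + \left(-63 + H\right) \left(94 + H\right) H\right) + \frac{1}{847} = \left(H^{2} + H \left(-63 + H\right) \left(94 + H\right)\right) + \frac{1}{847} = \frac{1}{847} + H^{2} + H \left(-63 + H\right) \left(94 + H\right)$)
$\frac{1}{Q{\left(704 \right)}} = \frac{1}{\frac{1}{847} + 704^{3} - 4169088 + 32 \cdot 704^{2}} = \frac{1}{\frac{1}{847} + 348913664 - 4169088 + 32 \cdot 495616} = \frac{1}{\frac{1}{847} + 348913664 - 4169088 + 15859712} = \frac{1}{\frac{305431831937}{847}} = \frac{847}{305431831937}$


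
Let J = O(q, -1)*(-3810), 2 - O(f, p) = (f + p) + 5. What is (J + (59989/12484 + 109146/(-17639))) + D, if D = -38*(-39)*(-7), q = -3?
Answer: -3123696067477/220205276 ≈ -14185.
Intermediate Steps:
O(f, p) = -3 - f - p (O(f, p) = 2 - ((f + p) + 5) = 2 - (5 + f + p) = 2 + (-5 - f - p) = -3 - f - p)
D = -10374 (D = 1482*(-7) = -10374)
J = -3810 (J = (-3 - 1*(-3) - 1*(-1))*(-3810) = (-3 + 3 + 1)*(-3810) = 1*(-3810) = -3810)
(J + (59989/12484 + 109146/(-17639))) + D = (-3810 + (59989/12484 + 109146/(-17639))) - 10374 = (-3810 + (59989*(1/12484) + 109146*(-1/17639))) - 10374 = (-3810 + (59989/12484 - 109146/17639)) - 10374 = (-3810 - 304432693/220205276) - 10374 = -839286534253/220205276 - 10374 = -3123696067477/220205276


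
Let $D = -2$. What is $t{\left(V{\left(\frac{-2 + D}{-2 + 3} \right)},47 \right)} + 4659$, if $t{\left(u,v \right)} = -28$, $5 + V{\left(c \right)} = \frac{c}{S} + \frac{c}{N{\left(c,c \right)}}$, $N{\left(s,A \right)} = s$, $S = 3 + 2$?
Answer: $4631$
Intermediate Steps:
$S = 5$
$V{\left(c \right)} = -4 + \frac{c}{5}$ ($V{\left(c \right)} = -5 + \left(\frac{c}{5} + \frac{c}{c}\right) = -5 + \left(c \frac{1}{5} + 1\right) = -5 + \left(\frac{c}{5} + 1\right) = -5 + \left(1 + \frac{c}{5}\right) = -4 + \frac{c}{5}$)
$t{\left(V{\left(\frac{-2 + D}{-2 + 3} \right)},47 \right)} + 4659 = -28 + 4659 = 4631$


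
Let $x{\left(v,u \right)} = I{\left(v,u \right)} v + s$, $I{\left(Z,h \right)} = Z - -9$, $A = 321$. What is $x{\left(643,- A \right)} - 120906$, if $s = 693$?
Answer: $299023$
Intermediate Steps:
$I{\left(Z,h \right)} = 9 + Z$ ($I{\left(Z,h \right)} = Z + 9 = 9 + Z$)
$x{\left(v,u \right)} = 693 + v \left(9 + v\right)$ ($x{\left(v,u \right)} = \left(9 + v\right) v + 693 = v \left(9 + v\right) + 693 = 693 + v \left(9 + v\right)$)
$x{\left(643,- A \right)} - 120906 = \left(693 + 643 \left(9 + 643\right)\right) - 120906 = \left(693 + 643 \cdot 652\right) - 120906 = \left(693 + 419236\right) - 120906 = 419929 - 120906 = 299023$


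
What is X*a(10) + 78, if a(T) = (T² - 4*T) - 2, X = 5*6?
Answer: 1818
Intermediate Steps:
X = 30
a(T) = -2 + T² - 4*T
X*a(10) + 78 = 30*(-2 + 10² - 4*10) + 78 = 30*(-2 + 100 - 40) + 78 = 30*58 + 78 = 1740 + 78 = 1818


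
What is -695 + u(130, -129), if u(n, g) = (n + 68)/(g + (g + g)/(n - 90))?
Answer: -209635/301 ≈ -696.46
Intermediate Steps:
u(n, g) = (68 + n)/(g + 2*g/(-90 + n)) (u(n, g) = (68 + n)/(g + (2*g)/(-90 + n)) = (68 + n)/(g + 2*g/(-90 + n)))
-695 + u(130, -129) = -695 + (-6120 + 130**2 - 22*130)/((-129)*(-88 + 130)) = -695 - 1/129*(-6120 + 16900 - 2860)/42 = -695 - 1/129*1/42*7920 = -695 - 440/301 = -209635/301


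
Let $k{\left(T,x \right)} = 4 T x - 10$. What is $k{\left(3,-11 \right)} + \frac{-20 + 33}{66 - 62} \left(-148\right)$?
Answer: $-623$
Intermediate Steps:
$k{\left(T,x \right)} = -10 + 4 T x$ ($k{\left(T,x \right)} = 4 T x - 10 = -10 + 4 T x$)
$k{\left(3,-11 \right)} + \frac{-20 + 33}{66 - 62} \left(-148\right) = \left(-10 + 4 \cdot 3 \left(-11\right)\right) + \frac{-20 + 33}{66 - 62} \left(-148\right) = \left(-10 - 132\right) + \frac{13}{4} \left(-148\right) = -142 + 13 \cdot \frac{1}{4} \left(-148\right) = -142 + \frac{13}{4} \left(-148\right) = -142 - 481 = -623$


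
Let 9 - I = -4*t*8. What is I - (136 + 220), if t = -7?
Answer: -571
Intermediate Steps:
I = -215 (I = 9 - (-4*(-7))*8 = 9 - 28*8 = 9 - 1*224 = 9 - 224 = -215)
I - (136 + 220) = -215 - (136 + 220) = -215 - 1*356 = -215 - 356 = -571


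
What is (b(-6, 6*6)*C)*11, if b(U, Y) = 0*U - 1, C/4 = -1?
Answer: 44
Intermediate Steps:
C = -4 (C = 4*(-1) = -4)
b(U, Y) = -1 (b(U, Y) = 0 - 1 = -1)
(b(-6, 6*6)*C)*11 = -1*(-4)*11 = 4*11 = 44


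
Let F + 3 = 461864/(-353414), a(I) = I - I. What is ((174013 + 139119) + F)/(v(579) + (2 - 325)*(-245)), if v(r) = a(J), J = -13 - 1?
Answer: 416028987/105140665 ≈ 3.9569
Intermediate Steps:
J = -14
a(I) = 0
F = -761053/176707 (F = -3 + 461864/(-353414) = -3 + 461864*(-1/353414) = -3 - 230932/176707 = -761053/176707 ≈ -4.3069)
v(r) = 0
((174013 + 139119) + F)/(v(579) + (2 - 325)*(-245)) = ((174013 + 139119) - 761053/176707)/(0 + (2 - 325)*(-245)) = (313132 - 761053/176707)/(0 - 323*(-245)) = 55331855271/(176707*(0 + 79135)) = (55331855271/176707)/79135 = (55331855271/176707)*(1/79135) = 416028987/105140665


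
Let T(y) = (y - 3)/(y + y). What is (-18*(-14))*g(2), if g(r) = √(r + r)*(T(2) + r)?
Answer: 882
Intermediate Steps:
T(y) = (-3 + y)/(2*y) (T(y) = (-3 + y)/((2*y)) = (-3 + y)*(1/(2*y)) = (-3 + y)/(2*y))
g(r) = √2*√r*(-¼ + r) (g(r) = √(r + r)*((½)*(-3 + 2)/2 + r) = √(2*r)*((½)*(½)*(-1) + r) = (√2*√r)*(-¼ + r) = √2*√r*(-¼ + r))
(-18*(-14))*g(2) = (-18*(-14))*(√2*√2*(-¼ + 2)) = 252*(√2*√2*(7/4)) = 252*(7/2) = 882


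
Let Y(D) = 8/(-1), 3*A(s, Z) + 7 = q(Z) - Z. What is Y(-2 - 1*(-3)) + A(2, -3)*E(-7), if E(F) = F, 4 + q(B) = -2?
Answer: 46/3 ≈ 15.333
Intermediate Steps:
q(B) = -6 (q(B) = -4 - 2 = -6)
A(s, Z) = -13/3 - Z/3 (A(s, Z) = -7/3 + (-6 - Z)/3 = -7/3 + (-2 - Z/3) = -13/3 - Z/3)
Y(D) = -8 (Y(D) = 8*(-1) = -8)
Y(-2 - 1*(-3)) + A(2, -3)*E(-7) = -8 + (-13/3 - ⅓*(-3))*(-7) = -8 + (-13/3 + 1)*(-7) = -8 - 10/3*(-7) = -8 + 70/3 = 46/3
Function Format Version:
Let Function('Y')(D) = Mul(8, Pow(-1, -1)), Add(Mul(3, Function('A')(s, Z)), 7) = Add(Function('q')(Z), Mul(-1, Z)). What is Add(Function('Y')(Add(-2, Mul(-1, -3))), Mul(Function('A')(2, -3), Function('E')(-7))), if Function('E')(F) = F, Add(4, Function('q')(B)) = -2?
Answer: Rational(46, 3) ≈ 15.333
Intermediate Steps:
Function('q')(B) = -6 (Function('q')(B) = Add(-4, -2) = -6)
Function('A')(s, Z) = Add(Rational(-13, 3), Mul(Rational(-1, 3), Z)) (Function('A')(s, Z) = Add(Rational(-7, 3), Mul(Rational(1, 3), Add(-6, Mul(-1, Z)))) = Add(Rational(-7, 3), Add(-2, Mul(Rational(-1, 3), Z))) = Add(Rational(-13, 3), Mul(Rational(-1, 3), Z)))
Function('Y')(D) = -8 (Function('Y')(D) = Mul(8, -1) = -8)
Add(Function('Y')(Add(-2, Mul(-1, -3))), Mul(Function('A')(2, -3), Function('E')(-7))) = Add(-8, Mul(Add(Rational(-13, 3), Mul(Rational(-1, 3), -3)), -7)) = Add(-8, Mul(Add(Rational(-13, 3), 1), -7)) = Add(-8, Mul(Rational(-10, 3), -7)) = Add(-8, Rational(70, 3)) = Rational(46, 3)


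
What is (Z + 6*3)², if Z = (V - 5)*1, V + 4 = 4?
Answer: 169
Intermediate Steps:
V = 0 (V = -4 + 4 = 0)
Z = -5 (Z = (0 - 5)*1 = -5*1 = -5)
(Z + 6*3)² = (-5 + 6*3)² = (-5 + 18)² = 13² = 169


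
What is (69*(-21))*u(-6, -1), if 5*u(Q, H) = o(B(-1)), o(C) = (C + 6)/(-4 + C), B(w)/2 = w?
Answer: 966/5 ≈ 193.20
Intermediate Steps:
B(w) = 2*w
o(C) = (6 + C)/(-4 + C)
u(Q, H) = -2/15 (u(Q, H) = ((6 + 2*(-1))/(-4 + 2*(-1)))/5 = ((6 - 2)/(-4 - 2))/5 = (4/(-6))/5 = (-1/6*4)/5 = (1/5)*(-2/3) = -2/15)
(69*(-21))*u(-6, -1) = (69*(-21))*(-2/15) = -1449*(-2/15) = 966/5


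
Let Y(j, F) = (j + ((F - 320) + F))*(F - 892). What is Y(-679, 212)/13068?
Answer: 97750/3267 ≈ 29.920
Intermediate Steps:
Y(j, F) = (-892 + F)*(-320 + j + 2*F) (Y(j, F) = (j + ((-320 + F) + F))*(-892 + F) = (j + (-320 + 2*F))*(-892 + F) = (-320 + j + 2*F)*(-892 + F) = (-892 + F)*(-320 + j + 2*F))
Y(-679, 212)/13068 = (285440 - 2104*212 - 892*(-679) + 2*212² + 212*(-679))/13068 = (285440 - 446048 + 605668 + 2*44944 - 143948)*(1/13068) = (285440 - 446048 + 605668 + 89888 - 143948)*(1/13068) = 391000*(1/13068) = 97750/3267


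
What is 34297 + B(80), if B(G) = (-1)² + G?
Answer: 34378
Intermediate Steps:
B(G) = 1 + G
34297 + B(80) = 34297 + (1 + 80) = 34297 + 81 = 34378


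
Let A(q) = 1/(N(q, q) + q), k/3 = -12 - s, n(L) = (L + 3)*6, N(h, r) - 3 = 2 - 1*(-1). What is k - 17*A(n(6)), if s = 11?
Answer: -4157/60 ≈ -69.283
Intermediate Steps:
N(h, r) = 6 (N(h, r) = 3 + (2 - 1*(-1)) = 3 + (2 + 1) = 3 + 3 = 6)
n(L) = 18 + 6*L (n(L) = (3 + L)*6 = 18 + 6*L)
k = -69 (k = 3*(-12 - 1*11) = 3*(-12 - 11) = 3*(-23) = -69)
A(q) = 1/(6 + q)
k - 17*A(n(6)) = -69 - 17/(6 + (18 + 6*6)) = -69 - 17/(6 + (18 + 36)) = -69 - 17/(6 + 54) = -69 - 17/60 = -4157/60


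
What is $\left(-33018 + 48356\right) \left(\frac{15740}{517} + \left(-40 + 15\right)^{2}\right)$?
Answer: $\frac{5197511370}{517} \approx 1.0053 \cdot 10^{7}$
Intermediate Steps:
$\left(-33018 + 48356\right) \left(\frac{15740}{517} + \left(-40 + 15\right)^{2}\right) = 15338 \left(15740 \cdot \frac{1}{517} + \left(-25\right)^{2}\right) = 15338 \left(\frac{15740}{517} + 625\right) = 15338 \cdot \frac{338865}{517} = \frac{5197511370}{517}$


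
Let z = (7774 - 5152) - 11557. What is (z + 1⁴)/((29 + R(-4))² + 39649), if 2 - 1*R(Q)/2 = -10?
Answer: -4467/21229 ≈ -0.21042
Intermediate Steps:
z = -8935 (z = 2622 - 11557 = -8935)
R(Q) = 24 (R(Q) = 4 - 2*(-10) = 4 + 20 = 24)
(z + 1⁴)/((29 + R(-4))² + 39649) = (-8935 + 1⁴)/((29 + 24)² + 39649) = (-8935 + 1)/(53² + 39649) = -8934/(2809 + 39649) = -8934/42458 = -8934*1/42458 = -4467/21229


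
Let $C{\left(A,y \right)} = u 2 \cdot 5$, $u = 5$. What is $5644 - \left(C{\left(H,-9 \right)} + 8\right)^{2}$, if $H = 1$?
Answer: $2280$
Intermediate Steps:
$C{\left(A,y \right)} = 50$ ($C{\left(A,y \right)} = 5 \cdot 2 \cdot 5 = 10 \cdot 5 = 50$)
$5644 - \left(C{\left(H,-9 \right)} + 8\right)^{2} = 5644 - \left(50 + 8\right)^{2} = 5644 - 58^{2} = 5644 - 3364 = 2280$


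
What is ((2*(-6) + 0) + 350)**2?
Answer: 114244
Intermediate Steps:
((2*(-6) + 0) + 350)**2 = ((-12 + 0) + 350)**2 = (-12 + 350)**2 = 338**2 = 114244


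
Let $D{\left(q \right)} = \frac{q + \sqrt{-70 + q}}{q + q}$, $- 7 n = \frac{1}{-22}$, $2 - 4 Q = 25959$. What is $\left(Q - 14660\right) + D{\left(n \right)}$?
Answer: $- \frac{84595}{4} + \frac{i \sqrt{1659966}}{2} \approx -21149.0 + 644.2 i$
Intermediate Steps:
$Q = - \frac{25957}{4}$ ($Q = \frac{1}{2} - \frac{25959}{4} = - \frac{25957}{4} \approx -6489.3$)
$n = \frac{1}{154}$ ($n = - \frac{1}{7 \left(-22\right)} = \left(- \frac{1}{7}\right) \left(- \frac{1}{22}\right) = \frac{1}{154} \approx 0.0064935$)
$D{\left(q \right)} = \frac{q + \sqrt{-70 + q}}{2 q}$
$\left(Q - 14660\right) + D{\left(n \right)} = \left(- \frac{25957}{4} - 14660\right) + \frac{\frac{1}{\frac{1}{154}} \left(\frac{1}{154} + \sqrt{-70 + \frac{1}{154}}\right)}{2} = - \frac{84597}{4} + \frac{1}{2} \cdot 154 \left(\frac{1}{154} + \sqrt{- \frac{10779}{154}}\right) = - \frac{84597}{4} + \frac{1}{2} \cdot 154 \left(\frac{1}{154} + \frac{i \sqrt{1659966}}{154}\right) = - \frac{84597}{4} + \left(\frac{1}{2} + \frac{i \sqrt{1659966}}{2}\right) = - \frac{84595}{4} + \frac{i \sqrt{1659966}}{2}$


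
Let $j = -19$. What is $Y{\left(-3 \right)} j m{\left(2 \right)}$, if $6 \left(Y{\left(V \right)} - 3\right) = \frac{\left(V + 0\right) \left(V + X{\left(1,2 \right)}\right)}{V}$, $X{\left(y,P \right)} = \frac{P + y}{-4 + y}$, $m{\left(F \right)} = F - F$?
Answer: $0$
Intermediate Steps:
$m{\left(F \right)} = 0$
$X{\left(y,P \right)} = \frac{P + y}{-4 + y}$
$Y{\left(V \right)} = \frac{17}{6} + \frac{V}{6}$ ($Y{\left(V \right)} = 3 + \frac{\left(V + 0\right) \left(V + \frac{2 + 1}{-4 + 1}\right) \frac{1}{V}}{6} = 3 + \frac{V \left(V + \frac{1}{-3} \cdot 3\right) \frac{1}{V}}{6} = 3 + \frac{V \left(V - 1\right) \frac{1}{V}}{6} = 3 + \frac{V \left(-1 + V\right) \frac{1}{V}}{6} = 3 + \frac{-1 + V}{6} = 3 + \left(- \frac{1}{6} + \frac{V}{6}\right) = \frac{17}{6} + \frac{V}{6}$)
$Y{\left(-3 \right)} j m{\left(2 \right)} = \left(\frac{17}{6} + \frac{1}{6} \left(-3\right)\right) \left(\left(-19\right) 0\right) = \left(\frac{17}{6} - \frac{1}{2}\right) 0 = \frac{7}{3} \cdot 0 = 0$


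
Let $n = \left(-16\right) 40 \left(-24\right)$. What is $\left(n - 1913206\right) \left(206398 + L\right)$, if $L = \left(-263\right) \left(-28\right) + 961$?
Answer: $-407511186658$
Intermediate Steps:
$L = 8325$ ($L = 7364 + 961 = 8325$)
$n = 15360$ ($n = \left(-640\right) \left(-24\right) = 15360$)
$\left(n - 1913206\right) \left(206398 + L\right) = \left(15360 - 1913206\right) \left(206398 + 8325\right) = \left(-1897846\right) 214723 = -407511186658$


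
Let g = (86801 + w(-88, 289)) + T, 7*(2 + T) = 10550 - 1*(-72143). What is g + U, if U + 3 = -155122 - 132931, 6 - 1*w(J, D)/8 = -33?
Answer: -1323922/7 ≈ -1.8913e+5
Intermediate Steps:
w(J, D) = 312 (w(J, D) = 48 - 8*(-33) = 48 + 264 = 312)
T = 82679/7 (T = -2 + (10550 - 1*(-72143))/7 = -2 + (10550 + 72143)/7 = -2 + (1/7)*82693 = -2 + 82693/7 = 82679/7 ≈ 11811.)
U = -288056 (U = -3 + (-155122 - 132931) = -3 - 288053 = -288056)
g = 692470/7 (g = (86801 + 312) + 82679/7 = 87113 + 82679/7 = 692470/7 ≈ 98924.)
g + U = 692470/7 - 288056 = -1323922/7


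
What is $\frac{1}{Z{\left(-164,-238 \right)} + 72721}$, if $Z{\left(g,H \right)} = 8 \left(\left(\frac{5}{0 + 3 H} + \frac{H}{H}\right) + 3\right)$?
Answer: $\frac{357}{25972801} \approx 1.3745 \cdot 10^{-5}$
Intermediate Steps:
$Z{\left(g,H \right)} = 32 + \frac{40}{3 H}$ ($Z{\left(g,H \right)} = 8 \left(\left(\frac{5}{3 H} + 1\right) + 3\right) = 8 \left(\left(1 + \frac{5}{3 H}\right) + 3\right) = 8 \left(4 + \frac{5}{3 H}\right) = 32 + \frac{40}{3 H}$)
$\frac{1}{Z{\left(-164,-238 \right)} + 72721} = \frac{1}{\left(32 + \frac{40}{3 \left(-238\right)}\right) + 72721} = \frac{1}{\left(32 + \frac{40}{3} \left(- \frac{1}{238}\right)\right) + 72721} = \frac{1}{\left(32 - \frac{20}{357}\right) + 72721} = \frac{1}{\frac{11404}{357} + 72721} = \frac{1}{\frac{25972801}{357}} = \frac{357}{25972801}$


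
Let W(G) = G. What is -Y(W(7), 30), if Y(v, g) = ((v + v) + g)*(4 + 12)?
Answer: -704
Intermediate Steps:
Y(v, g) = 16*g + 32*v (Y(v, g) = (2*v + g)*16 = (g + 2*v)*16 = 16*g + 32*v)
-Y(W(7), 30) = -(16*30 + 32*7) = -(480 + 224) = -1*704 = -704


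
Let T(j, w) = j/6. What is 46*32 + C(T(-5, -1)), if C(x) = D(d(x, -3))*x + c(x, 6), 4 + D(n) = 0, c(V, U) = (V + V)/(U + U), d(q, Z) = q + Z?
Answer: 53107/36 ≈ 1475.2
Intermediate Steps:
d(q, Z) = Z + q
c(V, U) = V/U (c(V, U) = (2*V)/((2*U)) = (2*V)*(1/(2*U)) = V/U)
T(j, w) = j/6 (T(j, w) = j*(1/6) = j/6)
D(n) = -4 (D(n) = -4 + 0 = -4)
C(x) = -23*x/6 (C(x) = -4*x + x/6 = -23*x/6)
46*32 + C(T(-5, -1)) = 46*32 - 23*(-5)/36 = 1472 - 23/6*(-5/6) = 1472 + 115/36 = 53107/36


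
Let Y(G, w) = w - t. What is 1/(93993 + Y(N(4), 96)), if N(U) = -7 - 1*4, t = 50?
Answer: 1/94039 ≈ 1.0634e-5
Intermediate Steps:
N(U) = -11 (N(U) = -7 - 4 = -11)
Y(G, w) = -50 + w (Y(G, w) = w - 1*50 = w - 50 = -50 + w)
1/(93993 + Y(N(4), 96)) = 1/(93993 + (-50 + 96)) = 1/(93993 + 46) = 1/94039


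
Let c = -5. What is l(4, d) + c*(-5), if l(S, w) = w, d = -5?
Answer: 20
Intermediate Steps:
l(4, d) + c*(-5) = -5 - 5*(-5) = -5 + 25 = 20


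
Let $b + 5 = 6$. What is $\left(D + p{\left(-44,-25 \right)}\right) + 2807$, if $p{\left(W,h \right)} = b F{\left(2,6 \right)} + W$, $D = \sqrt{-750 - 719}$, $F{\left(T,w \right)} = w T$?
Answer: $2775 + i \sqrt{1469} \approx 2775.0 + 38.328 i$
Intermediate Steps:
$b = 1$ ($b = -5 + 6 = 1$)
$F{\left(T,w \right)} = T w$
$D = i \sqrt{1469}$ ($D = \sqrt{-1469} = i \sqrt{1469} \approx 38.328 i$)
$p{\left(W,h \right)} = 12 + W$ ($p{\left(W,h \right)} = 1 \cdot 2 \cdot 6 + W = 1 \cdot 12 + W = 12 + W$)
$\left(D + p{\left(-44,-25 \right)}\right) + 2807 = \left(i \sqrt{1469} + \left(12 - 44\right)\right) + 2807 = \left(i \sqrt{1469} - 32\right) + 2807 = \left(-32 + i \sqrt{1469}\right) + 2807 = 2775 + i \sqrt{1469}$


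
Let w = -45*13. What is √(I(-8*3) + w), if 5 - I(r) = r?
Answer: 2*I*√139 ≈ 23.58*I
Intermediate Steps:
I(r) = 5 - r
w = -585
√(I(-8*3) + w) = √((5 - (-8)*3) - 585) = √((5 - 1*(-24)) - 585) = √((5 + 24) - 585) = √(29 - 585) = √(-556) = 2*I*√139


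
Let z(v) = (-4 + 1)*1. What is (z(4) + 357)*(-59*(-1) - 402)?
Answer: -121422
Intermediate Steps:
z(v) = -3 (z(v) = -3*1 = -3)
(z(4) + 357)*(-59*(-1) - 402) = (-3 + 357)*(-59*(-1) - 402) = 354*(59 - 402) = 354*(-343) = -121422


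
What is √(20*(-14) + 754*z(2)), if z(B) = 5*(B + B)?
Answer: 20*√37 ≈ 121.66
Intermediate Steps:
z(B) = 10*B (z(B) = 5*(2*B) = 10*B)
√(20*(-14) + 754*z(2)) = √(20*(-14) + 754*(10*2)) = √(-280 + 754*20) = √(-280 + 15080) = √14800 = 20*√37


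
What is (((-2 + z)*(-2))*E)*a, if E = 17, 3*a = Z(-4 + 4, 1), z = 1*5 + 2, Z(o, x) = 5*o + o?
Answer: 0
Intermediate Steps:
Z(o, x) = 6*o
z = 7 (z = 5 + 2 = 7)
a = 0 (a = (6*(-4 + 4))/3 = (6*0)/3 = (⅓)*0 = 0)
(((-2 + z)*(-2))*E)*a = (((-2 + 7)*(-2))*17)*0 = ((5*(-2))*17)*0 = -10*17*0 = -170*0 = 0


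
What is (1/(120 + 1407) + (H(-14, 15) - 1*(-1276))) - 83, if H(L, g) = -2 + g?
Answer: 1841563/1527 ≈ 1206.0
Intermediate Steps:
(1/(120 + 1407) + (H(-14, 15) - 1*(-1276))) - 83 = (1/(120 + 1407) + ((-2 + 15) - 1*(-1276))) - 83 = (1/1527 + (13 + 1276)) - 83 = (1/1527 + 1289) - 83 = 1968304/1527 - 83 = 1841563/1527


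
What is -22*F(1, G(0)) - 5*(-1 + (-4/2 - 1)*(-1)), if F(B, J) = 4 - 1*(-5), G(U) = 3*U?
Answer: -208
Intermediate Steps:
F(B, J) = 9 (F(B, J) = 4 + 5 = 9)
-22*F(1, G(0)) - 5*(-1 + (-4/2 - 1)*(-1)) = -22*9 - 5*(-1 + (-4/2 - 1)*(-1)) = -198 - 5*(-1 + (-4*½ - 1)*(-1)) = -198 - 5*(-1 + (-2 - 1)*(-1)) = -198 - 5*(-1 - 3*(-1)) = -198 - 5*(-1 + 3) = -198 - 5*2 = -198 - 10 = -208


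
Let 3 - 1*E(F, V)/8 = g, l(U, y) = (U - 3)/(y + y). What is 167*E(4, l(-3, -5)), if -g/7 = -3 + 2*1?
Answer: -5344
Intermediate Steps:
l(U, y) = (-3 + U)/(2*y) (l(U, y) = (-3 + U)/((2*y)) = (-3 + U)*(1/(2*y)) = (-3 + U)/(2*y))
g = 7 (g = -7*(-3 + 2*1) = -7*(-3 + 2) = -7*(-1) = 7)
E(F, V) = -32 (E(F, V) = 24 - 8*7 = 24 - 56 = -32)
167*E(4, l(-3, -5)) = 167*(-32) = -5344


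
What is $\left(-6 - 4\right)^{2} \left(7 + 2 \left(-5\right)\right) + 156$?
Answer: $-144$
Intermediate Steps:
$\left(-6 - 4\right)^{2} \left(7 + 2 \left(-5\right)\right) + 156 = \left(-10\right)^{2} \left(7 - 10\right) + 156 = 100 \left(-3\right) + 156 = -300 + 156 = -144$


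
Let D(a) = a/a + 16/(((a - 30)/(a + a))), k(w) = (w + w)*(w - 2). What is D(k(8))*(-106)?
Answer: -55438/11 ≈ -5039.8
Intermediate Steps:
k(w) = 2*w*(-2 + w) (k(w) = (2*w)*(-2 + w) = 2*w*(-2 + w))
D(a) = 1 + 32*a/(-30 + a) (D(a) = 1 + 16/(((-30 + a)/((2*a)))) = 1 + 16/(((-30 + a)*(1/(2*a)))) = 1 + 16/(((-30 + a)/(2*a))) = 1 + 16*(2*a/(-30 + a)) = 1 + 32*a/(-30 + a))
D(k(8))*(-106) = (3*(-10 + 11*(2*8*(-2 + 8)))/(-30 + 2*8*(-2 + 8)))*(-106) = (3*(-10 + 11*(2*8*6))/(-30 + 2*8*6))*(-106) = (3*(-10 + 11*96)/(-30 + 96))*(-106) = (3*(-10 + 1056)/66)*(-106) = (3*(1/66)*1046)*(-106) = (523/11)*(-106) = -55438/11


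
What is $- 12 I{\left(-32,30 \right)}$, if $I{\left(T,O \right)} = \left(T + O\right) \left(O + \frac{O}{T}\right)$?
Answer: $\frac{1395}{2} \approx 697.5$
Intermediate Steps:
$I{\left(T,O \right)} = \left(O + T\right) \left(O + \frac{O}{T}\right)$
$- 12 I{\left(-32,30 \right)} = - 12 \frac{30 \left(30 - 32 \left(1 + 30 - 32\right)\right)}{-32} = - 12 \cdot 30 \left(- \frac{1}{32}\right) \left(30 - -32\right) = - 12 \cdot 30 \left(- \frac{1}{32}\right) \left(30 + 32\right) = - 12 \cdot 30 \left(- \frac{1}{32}\right) 62 = \left(-12\right) \left(- \frac{465}{8}\right) = \frac{1395}{2}$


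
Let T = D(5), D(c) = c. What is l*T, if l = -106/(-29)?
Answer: 530/29 ≈ 18.276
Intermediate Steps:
l = 106/29 (l = -106*(-1/29) = 106/29 ≈ 3.6552)
T = 5
l*T = (106/29)*5 = 530/29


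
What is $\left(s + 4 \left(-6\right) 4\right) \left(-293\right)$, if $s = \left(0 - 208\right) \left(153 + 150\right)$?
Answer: $18494160$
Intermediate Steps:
$s = -63024$ ($s = \left(-208\right) 303 = -63024$)
$\left(s + 4 \left(-6\right) 4\right) \left(-293\right) = \left(-63024 + 4 \left(-6\right) 4\right) \left(-293\right) = \left(-63024 - 96\right) \left(-293\right) = \left(-63120\right) \left(-293\right) = 18494160$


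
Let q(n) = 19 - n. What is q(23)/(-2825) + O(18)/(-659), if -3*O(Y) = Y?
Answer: 19586/1861675 ≈ 0.010521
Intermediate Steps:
O(Y) = -Y/3
q(23)/(-2825) + O(18)/(-659) = (19 - 1*23)/(-2825) - ⅓*18/(-659) = (19 - 23)*(-1/2825) - 6*(-1/659) = -4*(-1/2825) + 6/659 = 4/2825 + 6/659 = 19586/1861675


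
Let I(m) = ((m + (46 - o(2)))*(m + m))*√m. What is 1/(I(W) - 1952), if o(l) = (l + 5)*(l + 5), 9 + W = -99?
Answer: -61/1940233016 - 8991*I*√3/3880466032 ≈ -3.144e-8 - 4.0131e-6*I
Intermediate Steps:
W = -108 (W = -9 - 99 = -108)
o(l) = (5 + l)² (o(l) = (5 + l)*(5 + l) = (5 + l)²)
I(m) = 2*m^(3/2)*(-3 + m) (I(m) = ((m + (46 - (5 + 2)²))*(m + m))*√m = ((m + (46 - 1*7²))*(2*m))*√m = ((m + (46 - 1*49))*(2*m))*√m = ((m + (46 - 49))*(2*m))*√m = ((m - 3)*(2*m))*√m = ((-3 + m)*(2*m))*√m = (2*m*(-3 + m))*√m = 2*m^(3/2)*(-3 + m))
1/(I(W) - 1952) = 1/(2*(-108)^(3/2)*(-3 - 108) - 1952) = 1/(2*(-648*I*√3)*(-111) - 1952) = 1/(143856*I*√3 - 1952) = 1/(-1952 + 143856*I*√3)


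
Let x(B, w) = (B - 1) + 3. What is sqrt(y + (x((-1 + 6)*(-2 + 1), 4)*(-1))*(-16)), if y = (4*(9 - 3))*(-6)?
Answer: 8*I*sqrt(3) ≈ 13.856*I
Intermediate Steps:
x(B, w) = 2 + B (x(B, w) = (-1 + B) + 3 = 2 + B)
y = -144 (y = (4*6)*(-6) = 24*(-6) = -144)
sqrt(y + (x((-1 + 6)*(-2 + 1), 4)*(-1))*(-16)) = sqrt(-144 + ((2 + (-1 + 6)*(-2 + 1))*(-1))*(-16)) = sqrt(-144 + ((2 + 5*(-1))*(-1))*(-16)) = sqrt(-144 + ((2 - 5)*(-1))*(-16)) = sqrt(-144 - 3*(-1)*(-16)) = sqrt(-144 + 3*(-16)) = sqrt(-144 - 48) = sqrt(-192) = 8*I*sqrt(3)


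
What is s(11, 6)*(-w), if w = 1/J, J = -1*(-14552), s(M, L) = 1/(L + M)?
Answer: -1/247384 ≈ -4.0423e-6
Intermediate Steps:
J = 14552
w = 1/14552 ≈ 6.8719e-5
s(11, 6)*(-w) = (-1*1/14552)/(6 + 11) = -1/14552/17 = (1/17)*(-1/14552) = -1/247384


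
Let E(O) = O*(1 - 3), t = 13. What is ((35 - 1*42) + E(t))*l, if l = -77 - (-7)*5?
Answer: 1386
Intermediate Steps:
l = -42 (l = -77 - 1*(-35) = -77 + 35 = -42)
E(O) = -2*O (E(O) = O*(-2) = -2*O)
((35 - 1*42) + E(t))*l = ((35 - 1*42) - 2*13)*(-42) = ((35 - 42) - 26)*(-42) = (-7 - 26)*(-42) = -33*(-42) = 1386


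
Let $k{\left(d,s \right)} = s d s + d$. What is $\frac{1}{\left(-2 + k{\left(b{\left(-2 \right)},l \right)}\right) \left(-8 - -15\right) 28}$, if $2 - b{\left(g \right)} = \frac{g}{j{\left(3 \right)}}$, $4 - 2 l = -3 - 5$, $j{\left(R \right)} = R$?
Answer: $\frac{3}{56840} \approx 5.278 \cdot 10^{-5}$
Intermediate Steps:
$l = 6$ ($l = 2 - \frac{-3 - 5}{2} = 2 - -4 = 2 + 4 = 6$)
$b{\left(g \right)} = 2 - \frac{g}{3}$
$k{\left(d,s \right)} = d + d s^{2}$ ($k{\left(d,s \right)} = d s s + d = d s^{2} + d = d + d s^{2}$)
$\frac{1}{\left(-2 + k{\left(b{\left(-2 \right)},l \right)}\right) \left(-8 - -15\right) 28} = \frac{1}{\left(-2 + \left(2 - - \frac{2}{3}\right) \left(1 + 6^{2}\right)\right) \left(-8 - -15\right) 28} = \frac{1}{\left(-2 + \left(2 + \frac{2}{3}\right) \left(1 + 36\right)\right) \left(-8 + 15\right) 28} = \frac{1}{\left(-2 + \frac{8}{3} \cdot 37\right) 7 \cdot 28} = \frac{1}{\left(-2 + \frac{296}{3}\right) 7 \cdot 28} = \frac{1}{\frac{290}{3} \cdot 7 \cdot 28} = \frac{1}{\frac{2030}{3} \cdot 28} = \frac{1}{\frac{56840}{3}} = \frac{3}{56840}$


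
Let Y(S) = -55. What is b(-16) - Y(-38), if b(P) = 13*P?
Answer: -153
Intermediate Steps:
b(-16) - Y(-38) = 13*(-16) - 1*(-55) = -208 + 55 = -153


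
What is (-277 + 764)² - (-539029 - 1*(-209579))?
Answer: 566619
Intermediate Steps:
(-277 + 764)² - (-539029 - 1*(-209579)) = 487² - (-539029 + 209579) = 237169 - 1*(-329450) = 237169 + 329450 = 566619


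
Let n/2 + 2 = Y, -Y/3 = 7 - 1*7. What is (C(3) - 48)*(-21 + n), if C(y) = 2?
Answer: 1150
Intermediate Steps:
Y = 0 (Y = -3*(7 - 1*7) = -3*(7 - 7) = -3*0 = 0)
n = -4 (n = -4 + 2*0 = -4 + 0 = -4)
(C(3) - 48)*(-21 + n) = (2 - 48)*(-21 - 4) = -46*(-25) = 1150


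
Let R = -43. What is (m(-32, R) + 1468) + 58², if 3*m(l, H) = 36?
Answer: 4844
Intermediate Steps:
m(l, H) = 12 (m(l, H) = (⅓)*36 = 12)
(m(-32, R) + 1468) + 58² = (12 + 1468) + 58² = 1480 + 3364 = 4844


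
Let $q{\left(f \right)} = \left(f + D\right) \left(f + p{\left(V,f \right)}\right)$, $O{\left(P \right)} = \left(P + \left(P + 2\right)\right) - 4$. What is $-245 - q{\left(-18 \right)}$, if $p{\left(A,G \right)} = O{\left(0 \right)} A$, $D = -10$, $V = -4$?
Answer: $-525$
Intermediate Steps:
$O{\left(P \right)} = -2 + 2 P$ ($O{\left(P \right)} = \left(P + \left(2 + P\right)\right) - 4 = \left(2 + 2 P\right) - 4 = -2 + 2 P$)
$p{\left(A,G \right)} = - 2 A$ ($p{\left(A,G \right)} = \left(-2 + 2 \cdot 0\right) A = \left(-2 + 0\right) A = - 2 A$)
$q{\left(f \right)} = \left(-10 + f\right) \left(8 + f\right)$ ($q{\left(f \right)} = \left(f - 10\right) \left(f - -8\right) = \left(-10 + f\right) \left(f + 8\right) = \left(-10 + f\right) \left(8 + f\right)$)
$-245 - q{\left(-18 \right)} = -245 - \left(-80 + \left(-18\right)^{2} - -36\right) = -245 - \left(-80 + 324 + 36\right) = -245 - 280 = -525$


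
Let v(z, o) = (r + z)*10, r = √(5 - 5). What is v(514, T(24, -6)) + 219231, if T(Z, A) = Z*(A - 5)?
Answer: 224371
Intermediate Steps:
r = 0 (r = √0 = 0)
T(Z, A) = Z*(-5 + A)
v(z, o) = 10*z (v(z, o) = (0 + z)*10 = z*10 = 10*z)
v(514, T(24, -6)) + 219231 = 10*514 + 219231 = 5140 + 219231 = 224371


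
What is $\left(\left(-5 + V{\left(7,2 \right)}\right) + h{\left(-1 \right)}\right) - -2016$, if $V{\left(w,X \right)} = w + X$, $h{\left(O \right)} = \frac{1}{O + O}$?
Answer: $\frac{4039}{2} \approx 2019.5$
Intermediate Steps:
$h{\left(O \right)} = \frac{1}{2 O}$
$V{\left(w,X \right)} = X + w$
$\left(\left(-5 + V{\left(7,2 \right)}\right) + h{\left(-1 \right)}\right) - -2016 = \left(\left(-5 + \left(2 + 7\right)\right) + \frac{1}{2 \left(-1\right)}\right) - -2016 = \left(\left(-5 + 9\right) + \frac{1}{2} \left(-1\right)\right) + 2016 = \left(4 - \frac{1}{2}\right) + 2016 = \frac{7}{2} + 2016 = \frac{4039}{2}$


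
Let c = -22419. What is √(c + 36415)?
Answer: 2*√3499 ≈ 118.30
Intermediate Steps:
√(c + 36415) = √(-22419 + 36415) = √13996 = 2*√3499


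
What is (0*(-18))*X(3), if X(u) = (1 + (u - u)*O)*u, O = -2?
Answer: 0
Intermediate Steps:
X(u) = u (X(u) = (1 + (u - u)*(-2))*u = (1 + 0*(-2))*u = (1 + 0)*u = 1*u = u)
(0*(-18))*X(3) = (0*(-18))*3 = 0*3 = 0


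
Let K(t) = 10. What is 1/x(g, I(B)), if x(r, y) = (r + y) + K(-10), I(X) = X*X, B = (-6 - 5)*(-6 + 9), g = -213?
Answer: 1/886 ≈ 0.0011287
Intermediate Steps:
B = -33 (B = -11*3 = -33)
I(X) = X²
x(r, y) = 10 + r + y (x(r, y) = (r + y) + 10 = 10 + r + y)
1/x(g, I(B)) = 1/(10 - 213 + (-33)²) = 1/(10 - 213 + 1089) = 1/886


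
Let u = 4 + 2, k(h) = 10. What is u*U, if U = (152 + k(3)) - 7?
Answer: 930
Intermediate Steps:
u = 6
U = 155 (U = (152 + 10) - 7 = 162 - 7 = 155)
u*U = 6*155 = 930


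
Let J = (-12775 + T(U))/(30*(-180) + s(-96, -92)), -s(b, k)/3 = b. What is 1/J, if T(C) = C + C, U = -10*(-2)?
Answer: 568/1415 ≈ 0.40141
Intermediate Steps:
U = 20
s(b, k) = -3*b
T(C) = 2*C
J = 1415/568 (J = (-12775 + 2*20)/(30*(-180) - 3*(-96)) = (-12775 + 40)/(-5400 + 288) = -12735/(-5112) = -12735*(-1/5112) = 1415/568 ≈ 2.4912)
1/J = 1/(1415/568) = 568/1415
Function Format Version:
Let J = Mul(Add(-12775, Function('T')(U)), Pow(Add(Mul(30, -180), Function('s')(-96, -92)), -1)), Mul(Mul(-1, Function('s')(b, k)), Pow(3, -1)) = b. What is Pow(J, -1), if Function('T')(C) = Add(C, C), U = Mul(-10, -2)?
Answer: Rational(568, 1415) ≈ 0.40141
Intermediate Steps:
U = 20
Function('s')(b, k) = Mul(-3, b)
Function('T')(C) = Mul(2, C)
J = Rational(1415, 568) (J = Mul(Add(-12775, Mul(2, 20)), Pow(Add(Mul(30, -180), Mul(-3, -96)), -1)) = Mul(Add(-12775, 40), Pow(Add(-5400, 288), -1)) = Mul(-12735, Pow(-5112, -1)) = Mul(-12735, Rational(-1, 5112)) = Rational(1415, 568) ≈ 2.4912)
Pow(J, -1) = Pow(Rational(1415, 568), -1) = Rational(568, 1415)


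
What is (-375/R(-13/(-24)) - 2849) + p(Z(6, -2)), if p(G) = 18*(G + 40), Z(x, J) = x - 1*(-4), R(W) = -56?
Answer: -108769/56 ≈ -1942.3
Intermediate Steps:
Z(x, J) = 4 + x (Z(x, J) = x + 4 = 4 + x)
p(G) = 720 + 18*G (p(G) = 18*(40 + G) = 720 + 18*G)
(-375/R(-13/(-24)) - 2849) + p(Z(6, -2)) = (-375/(-56) - 2849) + (720 + 18*(4 + 6)) = (-375*(-1/56) - 2849) + (720 + 18*10) = (375/56 - 2849) + (720 + 180) = -159169/56 + 900 = -108769/56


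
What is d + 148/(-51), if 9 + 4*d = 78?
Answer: 2927/204 ≈ 14.348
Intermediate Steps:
d = 69/4 (d = -9/4 + (1/4)*78 = -9/4 + 39/2 = 69/4 ≈ 17.250)
d + 148/(-51) = 69/4 + 148/(-51) = 69/4 - 1/51*148 = 69/4 - 148/51 = 2927/204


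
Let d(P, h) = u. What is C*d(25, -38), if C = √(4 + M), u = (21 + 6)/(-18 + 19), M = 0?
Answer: 54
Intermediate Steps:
u = 27 (u = 27/1 = 27*1 = 27)
d(P, h) = 27
C = 2 (C = √(4 + 0) = √4 = 2)
C*d(25, -38) = 2*27 = 54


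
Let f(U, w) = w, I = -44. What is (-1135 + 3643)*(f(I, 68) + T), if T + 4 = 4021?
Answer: 10245180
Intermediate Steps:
T = 4017 (T = -4 + 4021 = 4017)
(-1135 + 3643)*(f(I, 68) + T) = (-1135 + 3643)*(68 + 4017) = 2508*4085 = 10245180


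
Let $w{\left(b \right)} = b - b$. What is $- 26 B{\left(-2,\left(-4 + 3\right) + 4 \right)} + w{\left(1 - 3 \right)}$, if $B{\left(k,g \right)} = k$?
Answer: $52$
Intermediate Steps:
$w{\left(b \right)} = 0$
$- 26 B{\left(-2,\left(-4 + 3\right) + 4 \right)} + w{\left(1 - 3 \right)} = \left(-26\right) \left(-2\right) + 0 = 52 + 0 = 52$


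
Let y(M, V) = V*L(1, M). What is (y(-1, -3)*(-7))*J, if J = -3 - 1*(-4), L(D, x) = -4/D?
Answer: -84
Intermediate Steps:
J = 1 (J = -3 + 4 = 1)
y(M, V) = -4*V (y(M, V) = V*(-4/1) = V*(-4*1) = V*(-4) = -4*V)
(y(-1, -3)*(-7))*J = (-4*(-3)*(-7))*1 = (12*(-7))*1 = -84*1 = -84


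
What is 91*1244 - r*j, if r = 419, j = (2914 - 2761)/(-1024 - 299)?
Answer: 16648111/147 ≈ 1.1325e+5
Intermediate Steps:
j = -17/147 (j = 153/(-1323) = 153*(-1/1323) = -17/147 ≈ -0.11565)
91*1244 - r*j = 91*1244 - 419*(-17)/147 = 113204 - 1*(-7123/147) = 113204 + 7123/147 = 16648111/147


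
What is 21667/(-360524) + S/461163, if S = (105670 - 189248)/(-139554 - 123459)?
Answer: -2628000687991501/43728628019638356 ≈ -0.060098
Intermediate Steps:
S = 83578/263013 (S = -83578/(-263013) = -83578*(-1/263013) = 83578/263013 ≈ 0.31777)
21667/(-360524) + S/461163 = 21667/(-360524) + (83578/263013)/461163 = 21667*(-1/360524) + (83578/263013)*(1/461163) = -21667/360524 + 83578/121291864119 = -2628000687991501/43728628019638356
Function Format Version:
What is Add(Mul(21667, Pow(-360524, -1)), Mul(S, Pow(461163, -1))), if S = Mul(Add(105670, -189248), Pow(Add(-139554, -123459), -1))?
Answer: Rational(-2628000687991501, 43728628019638356) ≈ -0.060098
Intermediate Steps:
S = Rational(83578, 263013) (S = Mul(-83578, Pow(-263013, -1)) = Mul(-83578, Rational(-1, 263013)) = Rational(83578, 263013) ≈ 0.31777)
Add(Mul(21667, Pow(-360524, -1)), Mul(S, Pow(461163, -1))) = Add(Mul(21667, Pow(-360524, -1)), Mul(Rational(83578, 263013), Pow(461163, -1))) = Add(Mul(21667, Rational(-1, 360524)), Mul(Rational(83578, 263013), Rational(1, 461163))) = Add(Rational(-21667, 360524), Rational(83578, 121291864119)) = Rational(-2628000687991501, 43728628019638356)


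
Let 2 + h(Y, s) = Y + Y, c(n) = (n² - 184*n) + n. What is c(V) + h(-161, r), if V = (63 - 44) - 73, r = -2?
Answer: 12474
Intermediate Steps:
V = -54 (V = 19 - 73 = -54)
c(n) = n² - 183*n
h(Y, s) = -2 + 2*Y (h(Y, s) = -2 + (Y + Y) = -2 + 2*Y)
c(V) + h(-161, r) = -54*(-183 - 54) + (-2 + 2*(-161)) = -54*(-237) + (-2 - 322) = 12798 - 324 = 12474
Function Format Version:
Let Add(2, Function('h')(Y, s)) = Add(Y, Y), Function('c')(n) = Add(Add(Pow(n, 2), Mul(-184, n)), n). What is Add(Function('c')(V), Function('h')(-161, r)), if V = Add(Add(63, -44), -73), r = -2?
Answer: 12474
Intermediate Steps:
V = -54 (V = Add(19, -73) = -54)
Function('c')(n) = Add(Pow(n, 2), Mul(-183, n))
Function('h')(Y, s) = Add(-2, Mul(2, Y)) (Function('h')(Y, s) = Add(-2, Add(Y, Y)) = Add(-2, Mul(2, Y)))
Add(Function('c')(V), Function('h')(-161, r)) = Add(Mul(-54, Add(-183, -54)), Add(-2, Mul(2, -161))) = Add(Mul(-54, -237), Add(-2, -322)) = Add(12798, -324) = 12474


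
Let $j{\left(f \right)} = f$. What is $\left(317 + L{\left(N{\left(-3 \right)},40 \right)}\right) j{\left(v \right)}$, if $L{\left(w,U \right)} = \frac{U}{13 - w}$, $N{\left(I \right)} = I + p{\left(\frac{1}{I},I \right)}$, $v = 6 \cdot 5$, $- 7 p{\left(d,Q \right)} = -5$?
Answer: $\frac{1025970}{107} \approx 9588.5$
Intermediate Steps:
$p{\left(d,Q \right)} = \frac{5}{7}$ ($p{\left(d,Q \right)} = \left(- \frac{1}{7}\right) \left(-5\right) = \frac{5}{7}$)
$v = 30$
$N{\left(I \right)} = \frac{5}{7} + I$ ($N{\left(I \right)} = I + \frac{5}{7} = \frac{5}{7} + I$)
$\left(317 + L{\left(N{\left(-3 \right)},40 \right)}\right) j{\left(v \right)} = \left(317 - \frac{40}{-13 + \left(\frac{5}{7} - 3\right)}\right) 30 = \left(317 - \frac{40}{-13 - \frac{16}{7}}\right) 30 = \left(317 - \frac{40}{- \frac{107}{7}}\right) 30 = \left(317 - 40 \left(- \frac{7}{107}\right)\right) 30 = \left(317 + \frac{280}{107}\right) 30 = \frac{34199}{107} \cdot 30 = \frac{1025970}{107}$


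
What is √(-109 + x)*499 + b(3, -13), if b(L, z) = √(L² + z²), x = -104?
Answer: √178 + 499*I*√213 ≈ 13.342 + 7282.7*I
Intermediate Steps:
√(-109 + x)*499 + b(3, -13) = √(-109 - 104)*499 + √(3² + (-13)²) = √(-213)*499 + √(9 + 169) = (I*√213)*499 + √178 = 499*I*√213 + √178 = √178 + 499*I*√213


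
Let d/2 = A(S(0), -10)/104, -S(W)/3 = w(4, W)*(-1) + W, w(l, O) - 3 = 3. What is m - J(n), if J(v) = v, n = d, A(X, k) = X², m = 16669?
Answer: 216616/13 ≈ 16663.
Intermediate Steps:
w(l, O) = 6 (w(l, O) = 3 + 3 = 6)
S(W) = 18 - 3*W (S(W) = -3*(6*(-1) + W) = -3*(-6 + W) = 18 - 3*W)
d = 81/13 (d = 2*((18 - 3*0)²/104) = 2*((18 + 0)²*(1/104)) = 2*(18²*(1/104)) = 2*(324*(1/104)) = 2*(81/26) = 81/13 ≈ 6.2308)
n = 81/13 ≈ 6.2308
m - J(n) = 16669 - 1*81/13 = 16669 - 81/13 = 216616/13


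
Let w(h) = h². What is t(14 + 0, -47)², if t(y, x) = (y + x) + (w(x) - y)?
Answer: 4674244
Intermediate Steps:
t(y, x) = x + x² (t(y, x) = (y + x) + (x² - y) = (x + y) + (x² - y) = x + x²)
t(14 + 0, -47)² = (-47*(1 - 47))² = (-47*(-46))² = 2162² = 4674244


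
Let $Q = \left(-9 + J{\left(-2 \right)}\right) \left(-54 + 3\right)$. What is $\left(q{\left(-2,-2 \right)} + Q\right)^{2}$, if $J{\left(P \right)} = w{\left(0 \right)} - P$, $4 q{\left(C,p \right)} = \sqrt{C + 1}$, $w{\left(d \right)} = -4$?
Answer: $\frac{\left(2244 + i\right)^{2}}{16} \approx 3.1472 \cdot 10^{5} + 280.5 i$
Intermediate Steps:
$q{\left(C,p \right)} = \frac{\sqrt{1 + C}}{4}$ ($q{\left(C,p \right)} = \frac{\sqrt{C + 1}}{4} = \frac{\sqrt{1 + C}}{4}$)
$J{\left(P \right)} = -4 - P$
$Q = 561$ ($Q = \left(-9 - 2\right) \left(-54 + 3\right) = \left(-9 + \left(-4 + 2\right)\right) \left(-51\right) = \left(-9 - 2\right) \left(-51\right) = \left(-11\right) \left(-51\right) = 561$)
$\left(q{\left(-2,-2 \right)} + Q\right)^{2} = \left(\frac{\sqrt{1 - 2}}{4} + 561\right)^{2} = \left(\frac{\sqrt{-1}}{4} + 561\right)^{2} = \left(\frac{i}{4} + 561\right)^{2} = \left(561 + \frac{i}{4}\right)^{2}$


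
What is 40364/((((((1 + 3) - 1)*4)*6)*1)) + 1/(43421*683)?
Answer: 299264175431/533817774 ≈ 560.61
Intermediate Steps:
40364/((((((1 + 3) - 1)*4)*6)*1)) + 1/(43421*683) = 40364/(((((4 - 1)*4)*6)*1)) + (1/43421)*(1/683) = 40364/((((3*4)*6)*1)) + 1/29656543 = 40364/(((12*6)*1)) + 1/29656543 = 40364/((72*1)) + 1/29656543 = 40364/72 + 1/29656543 = 40364*(1/72) + 1/29656543 = 10091/18 + 1/29656543 = 299264175431/533817774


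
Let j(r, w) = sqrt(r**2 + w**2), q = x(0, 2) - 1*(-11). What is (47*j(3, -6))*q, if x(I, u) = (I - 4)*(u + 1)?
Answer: -141*sqrt(5) ≈ -315.29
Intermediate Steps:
x(I, u) = (1 + u)*(-4 + I) (x(I, u) = (-4 + I)*(1 + u) = (1 + u)*(-4 + I))
q = -1 (q = (-4 + 0 - 4*2 + 0*2) - 1*(-11) = (-4 + 0 - 8 + 0) + 11 = -12 + 11 = -1)
(47*j(3, -6))*q = (47*sqrt(3**2 + (-6)**2))*(-1) = (47*sqrt(9 + 36))*(-1) = (47*sqrt(45))*(-1) = (47*(3*sqrt(5)))*(-1) = (141*sqrt(5))*(-1) = -141*sqrt(5)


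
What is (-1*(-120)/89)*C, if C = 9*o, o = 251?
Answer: 271080/89 ≈ 3045.8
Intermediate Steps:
C = 2259 (C = 9*251 = 2259)
(-1*(-120)/89)*C = (-1*(-120)/89)*2259 = (120*(1/89))*2259 = (120/89)*2259 = 271080/89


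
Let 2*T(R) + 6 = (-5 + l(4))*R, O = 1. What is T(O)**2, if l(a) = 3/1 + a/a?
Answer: 49/4 ≈ 12.250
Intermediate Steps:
l(a) = 4 (l(a) = 3*1 + 1 = 3 + 1 = 4)
T(R) = -3 - R/2 (T(R) = -3 + ((-5 + 4)*R)/2 = -3 + (-R)/2 = -3 - R/2)
T(O)**2 = (-3 - 1/2*1)**2 = (-3 - 1/2)**2 = (-7/2)**2 = 49/4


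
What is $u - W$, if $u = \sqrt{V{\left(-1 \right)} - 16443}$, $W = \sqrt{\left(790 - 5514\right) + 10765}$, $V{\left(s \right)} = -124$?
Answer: $- \sqrt{6041} + i \sqrt{16567} \approx -77.724 + 128.71 i$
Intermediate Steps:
$W = \sqrt{6041}$ ($W = \sqrt{-4724 + 10765} = \sqrt{6041} \approx 77.724$)
$u = i \sqrt{16567}$ ($u = \sqrt{-124 - 16443} = \sqrt{-16567} = i \sqrt{16567} \approx 128.71 i$)
$u - W = i \sqrt{16567} - \sqrt{6041} = - \sqrt{6041} + i \sqrt{16567}$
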